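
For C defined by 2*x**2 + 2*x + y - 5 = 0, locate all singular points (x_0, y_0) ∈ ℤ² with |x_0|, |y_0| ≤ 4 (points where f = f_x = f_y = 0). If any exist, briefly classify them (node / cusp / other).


No singular points in the scanned grid; C is smooth there.

Compute partial derivatives:
  f_x = 4*x + 2.
  f_y = 1.
f_y = 1 is a nonzero constant, so f_y never vanishes: no point (x, y) can satisfy f = f_x = f_y = 0. In particular no (x, y) ∈ {−4, ..., 4}² is singular; the curve is smooth.


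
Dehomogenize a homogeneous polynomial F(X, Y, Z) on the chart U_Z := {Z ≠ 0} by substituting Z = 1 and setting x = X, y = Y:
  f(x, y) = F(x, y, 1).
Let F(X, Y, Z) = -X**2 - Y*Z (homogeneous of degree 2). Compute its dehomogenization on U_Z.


f(x, y) = -x**2 - y

On U_Z we set Z = 1. Each monomial c·X^i·Y^j·Z^k in F becomes c·x^i·y^j·1^k = c·x^i·y^j.
Substituting Z = 1: F(X, Y, 1) = -x**2 - y.
Note: deg(f) ≤ deg(F) = 2; strict inequality happens when F is divisible by Z (lost terms).


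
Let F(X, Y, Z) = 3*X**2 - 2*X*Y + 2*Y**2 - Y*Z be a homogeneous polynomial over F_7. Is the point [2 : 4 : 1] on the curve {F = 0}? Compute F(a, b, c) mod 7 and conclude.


F(2,4,1) ≡ 3 (mod 7); P is NOT on the curve.

Evaluate F(2, 4, 1) term-by-term (mod 7).
  3*X**2 ↦ 3·4·1·1 = 12
  -2*X*Y ↦ -2·2·4·1 = -16
  2*Y**2 ↦ 2·1·16·1 = 32
  -Y*Z ↦ -1·1·4·1 = -4
Sum: F(2, 4, 1) = (12) + (-16) + (32) + (-4) = 24.
Reducing mod 7: 24 ≡ 3 (mod 7).
Since F(a, b, c) ≡ 3 ≠ 0 (mod 7), P does NOT lie on the curve.


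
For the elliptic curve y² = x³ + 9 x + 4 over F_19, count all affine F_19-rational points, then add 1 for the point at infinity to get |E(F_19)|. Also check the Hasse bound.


Affine points = {(0, 2), (0, 17), (2, 7), (2, 12), (3, 1), (3, 18), (4, 3), (4, 16), (7, 7), (7, 12), (9, 4), (9, 15), (10, 7), (10, 12), (11, 3), (11, 16), (12, 4), (12, 15), (13, 0), (14, 9), (14, 10), (16, 8), (16, 11), (17, 4), (17, 15)}; affine count = 25; |E(F_19)| = 26.

Discriminant check: Δ ∝ 4a³ + 27b² = 4·9³ + 27·4² = 4·729 + 27·16 ≡ 4 (mod 19). Nonzero ⇒ E is nonsingular.
For each x ∈ F_19, compute rhs = x³ + 9·x + 4 mod 19, then count y ∈ F_19 with y² ≡ rhs.
  x = 0: rhs = 4, matching y values: 2, 17 (2 points).
  x = 1: rhs = 14, matching y values: none (0 points).
  x = 2: rhs = 11, matching y values: 7, 12 (2 points).
  x = 3: rhs = 1, matching y values: 1, 18 (2 points).
  x = 4: rhs = 9, matching y values: 3, 16 (2 points).
  x = 5: rhs = 3, matching y values: none (0 points).
  x = 6: rhs = 8, matching y values: none (0 points).
  x = 7: rhs = 11, matching y values: 7, 12 (2 points).
  x = 8: rhs = 18, matching y values: none (0 points).
  x = 9: rhs = 16, matching y values: 4, 15 (2 points).
  x = 10: rhs = 11, matching y values: 7, 12 (2 points).
  x = 11: rhs = 9, matching y values: 3, 16 (2 points).
  x = 12: rhs = 16, matching y values: 4, 15 (2 points).
  x = 13: rhs = 0, matching y values: 0 (1 points).
  x = 14: rhs = 5, matching y values: 9, 10 (2 points).
  x = 15: rhs = 18, matching y values: none (0 points).
  x = 16: rhs = 7, matching y values: 8, 11 (2 points).
  x = 17: rhs = 16, matching y values: 4, 15 (2 points).
  x = 18: rhs = 13, matching y values: none (0 points).
Total affine count: 25.
Full point count |E(F_19)| = 25 + 1 = 26.
Hasse bound: |26 − (19+1)| = |6| = 6 ≤ 2√19 ≈ 8.7178 ✓.


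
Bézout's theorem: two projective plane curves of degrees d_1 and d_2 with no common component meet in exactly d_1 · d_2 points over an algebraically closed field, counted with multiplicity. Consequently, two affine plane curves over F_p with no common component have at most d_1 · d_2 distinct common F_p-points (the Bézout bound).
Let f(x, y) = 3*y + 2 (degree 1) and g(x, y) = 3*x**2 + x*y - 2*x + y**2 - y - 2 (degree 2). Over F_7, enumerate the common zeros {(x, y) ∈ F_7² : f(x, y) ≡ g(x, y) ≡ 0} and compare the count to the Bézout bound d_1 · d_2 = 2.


Common zeros: ∅; count = 0; Bézout bound = 2.

deg(f) = 1, deg(g) = 2, so Bézout bound = 2.
Scan x ∈ F_7. For each x, list the y ∈ F_7 with f(x, y) ≡ 0 and those with g(x, y) ≡ 0 (mod 7); the common zeros in that column are the intersection.
  x = 0: f ≡ 0 at y ∈ {4}; g ≡ 0 at y ∈ {2, 6}; common: ∅.
  x = 1: f ≡ 0 at y ∈ {4}; g ≡ 0 at y ∈ {1, 6}; common: ∅.
  x = 2: f ≡ 0 at y ∈ {4}; g ≡ 0 at y ∈ ∅; common: ∅.
  x = 3: f ≡ 0 at y ∈ {4}; g ≡ 0 at y ∈ ∅; common: ∅.
  x = 4: f ≡ 0 at y ∈ {4}; g ≡ 0 at y ∈ {1, 3}; common: ∅.
  x = 5: f ≡ 0 at y ∈ {4}; g ≡ 0 at y ∈ {0, 3}; common: ∅.
  x = 6: f ≡ 0 at y ∈ {4}; g ≡ 0 at y ∈ ∅; common: ∅.
Collecting: common zeros = ∅, so the count is 0.
Comparison with the Bézout bound: 0 ≤ 2 = deg(f)·deg(g), as expected for curves with no common component (the affine F_7-count falls short of the bound because intersections may lie at infinity, over extension fields, or carry multiplicity).


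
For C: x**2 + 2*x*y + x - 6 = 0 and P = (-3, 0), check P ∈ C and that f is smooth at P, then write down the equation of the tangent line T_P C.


Tangent line at P: -5*x - 6*y - 15 = 0.

Step 1: f(-3, 0) = 0, so P lies on C.
Step 2: partial derivatives
  f_x(x, y) = 2*x + 2*y + 1, f_y(x, y) = 2*x.
  f_x(P) = -5, f_y(P) = -6 (gradient nonzero, so P is smooth).
Step 3: tangent line at P: -5·(x − -3) + -6·(y − 0) = 0.
Expanding: -5*x - 6*y - 15 = 0.


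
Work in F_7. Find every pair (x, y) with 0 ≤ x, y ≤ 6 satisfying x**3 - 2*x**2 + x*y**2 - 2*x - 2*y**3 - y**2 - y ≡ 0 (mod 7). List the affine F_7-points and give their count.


Affine F_7-points: {(0, 0), (0, 5), (1, 2), (1, 6), (2, 6), (3, 2), (5, 2), (6, 6)}; count = 8.

For each of the 49 pairs (x, y) ∈ F_7², evaluate f(x, y) mod 7. Record the zeros.
  x = 0: [0↦0, 1↦3, 2↦6, 3↦4, 4↦6, 5↦0, 6↦2]  zeros at y ∈ {0, 5}
  x = 1: [0↦4, 1↦1, 2↦0, 3↦3, 4↦5, 5↦1, 6↦0]  zeros at y ∈ {2, 6}
  x = 2: [0↦3, 1↦1, 2↦3, 3↦4, 4↦6, 5↦4, 6↦0]  zeros at y ∈ {6}
  x = 3: [0↦3, 1↦2, 2↦0, 3↦6, 4↦1, 5↦1, 6↦1]  zeros at y ∈ {2}
  x = 4: [0↦3, 1↦3, 2↦4, 3↦1, 4↦3, 5↦5, 6↦2]  zeros at y ∈ ∅
  x = 5: [0↦2, 1↦3, 2↦0, 3↦2, 4↦4, 5↦1, 6↦2]  zeros at y ∈ {2}
  x = 6: [0↦6, 1↦1, 2↦1, 3↦1, 4↦3, 5↦2, 6↦0]  zeros at y ∈ {6}
Collecting zeros: affine points = {(0, 0), (0, 5), (1, 2), (1, 6), (2, 6), (3, 2), (5, 2), (6, 6)}.
Total count |C(F_7)_aff| = 8.


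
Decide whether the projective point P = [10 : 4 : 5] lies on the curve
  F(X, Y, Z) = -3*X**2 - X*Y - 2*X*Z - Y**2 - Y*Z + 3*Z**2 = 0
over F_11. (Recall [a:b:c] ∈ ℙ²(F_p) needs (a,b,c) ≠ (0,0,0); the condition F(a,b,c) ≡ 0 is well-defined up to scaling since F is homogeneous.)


F(10,4,5) ≡ 6 (mod 11); P is NOT on the curve.

Evaluate F(10, 4, 5) term-by-term (mod 11).
  -3*X**2 ↦ -3·100·1·1 = -300
  -X*Y ↦ -1·10·4·1 = -40
  -2*X*Z ↦ -2·10·1·5 = -100
  -Y**2 ↦ -1·1·16·1 = -16
  -Y*Z ↦ -1·1·4·5 = -20
  3*Z**2 ↦ 3·1·1·25 = 75
Sum: F(10, 4, 5) = (-300) + (-40) + (-100) + (-16) + (-20) + (75) = -401.
Reducing mod 11: -401 ≡ 6 (mod 11).
Since F(a, b, c) ≡ 6 ≠ 0 (mod 11), P does NOT lie on the curve.


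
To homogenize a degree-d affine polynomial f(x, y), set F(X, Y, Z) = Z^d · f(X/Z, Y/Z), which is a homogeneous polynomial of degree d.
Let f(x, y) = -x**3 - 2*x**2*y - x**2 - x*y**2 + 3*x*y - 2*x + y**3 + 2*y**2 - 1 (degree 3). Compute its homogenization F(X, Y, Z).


F(X, Y, Z) = -X**3 - 2*X**2*Y - X**2*Z - X*Y**2 + 3*X*Y*Z - 2*X*Z**2 + Y**3 + 2*Y**2*Z - Z**3

deg(f) = 3.
Substitute x = X/Z, y = Y/Z into f, then multiply by Z^3.
  monomial -1·x^3·y^0 ↦ -1·X^3·Y^0·Z^0.
  monomial -2·x^2·y^1 ↦ -2·X^2·Y^1·Z^0.
  monomial -1·x^2·y^0 ↦ -1·X^2·Y^0·Z^1.
  monomial -1·x^1·y^2 ↦ -1·X^1·Y^2·Z^0.
  monomial 3·x^1·y^1 ↦ 3·X^1·Y^1·Z^1.
  monomial -2·x^1·y^0 ↦ -2·X^1·Y^0·Z^2.
  monomial 1·x^0·y^3 ↦ 1·X^0·Y^3·Z^0.
  monomial 2·x^0·y^2 ↦ 2·X^0·Y^2·Z^1.
  monomial -1·x^0·y^0 ↦ -1·X^0·Y^0·Z^3.
Collecting: F(X, Y, Z) = -X**3 - 2*X**2*Y - X**2*Z - X*Y**2 + 3*X*Y*Z - 2*X*Z**2 + Y**3 + 2*Y**2*Z - Z**3.


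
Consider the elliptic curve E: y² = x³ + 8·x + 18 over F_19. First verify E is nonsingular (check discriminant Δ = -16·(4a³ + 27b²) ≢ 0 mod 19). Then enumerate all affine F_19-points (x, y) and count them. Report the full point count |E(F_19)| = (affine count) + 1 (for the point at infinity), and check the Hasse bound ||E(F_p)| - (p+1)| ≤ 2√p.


Affine points = {(2, 2), (2, 17), (4, 0), (6, 4), (6, 15), (8, 9), (8, 10), (13, 1), (13, 18), (14, 9), (14, 10), (15, 6), (15, 13), (16, 9), (16, 10), (18, 3), (18, 16)}; affine count = 17; |E(F_19)| = 18.

Discriminant check: Δ ∝ 4a³ + 27b² = 4·8³ + 27·18² = 4·512 + 27·324 ≡ 4 (mod 19). Nonzero ⇒ E is nonsingular.
For each x ∈ F_19, compute rhs = x³ + 8·x + 18 mod 19, then count y ∈ F_19 with y² ≡ rhs.
  x = 0: rhs = 18, matching y values: none (0 points).
  x = 1: rhs = 8, matching y values: none (0 points).
  x = 2: rhs = 4, matching y values: 2, 17 (2 points).
  x = 3: rhs = 12, matching y values: none (0 points).
  x = 4: rhs = 0, matching y values: 0 (1 points).
  x = 5: rhs = 12, matching y values: none (0 points).
  x = 6: rhs = 16, matching y values: 4, 15 (2 points).
  x = 7: rhs = 18, matching y values: none (0 points).
  x = 8: rhs = 5, matching y values: 9, 10 (2 points).
  x = 9: rhs = 2, matching y values: none (0 points).
  x = 10: rhs = 15, matching y values: none (0 points).
  x = 11: rhs = 12, matching y values: none (0 points).
  x = 12: rhs = 18, matching y values: none (0 points).
  x = 13: rhs = 1, matching y values: 1, 18 (2 points).
  x = 14: rhs = 5, matching y values: 9, 10 (2 points).
  x = 15: rhs = 17, matching y values: 6, 13 (2 points).
  x = 16: rhs = 5, matching y values: 9, 10 (2 points).
  x = 17: rhs = 13, matching y values: none (0 points).
  x = 18: rhs = 9, matching y values: 3, 16 (2 points).
Total affine count: 17.
Full point count |E(F_19)| = 17 + 1 = 18.
Hasse bound: |18 − (19+1)| = |-2| = 2 ≤ 2√19 ≈ 8.7178 ✓.


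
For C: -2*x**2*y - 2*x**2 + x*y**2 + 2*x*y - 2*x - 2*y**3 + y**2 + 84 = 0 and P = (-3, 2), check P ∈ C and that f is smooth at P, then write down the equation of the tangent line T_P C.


Tangent line at P: 42*x - 56*y + 238 = 0.

Step 1: f(-3, 2) = 0, so P lies on C.
Step 2: partial derivatives
  f_x(x, y) = -4*x*y - 4*x + y**2 + 2*y - 2, f_y(x, y) = -2*x**2 + 2*x*y + 2*x - 6*y**2 + 2*y.
  f_x(P) = 42, f_y(P) = -56 (gradient nonzero, so P is smooth).
Step 3: tangent line at P: 42·(x − -3) + -56·(y − 2) = 0.
Expanding: 42*x - 56*y + 238 = 0.


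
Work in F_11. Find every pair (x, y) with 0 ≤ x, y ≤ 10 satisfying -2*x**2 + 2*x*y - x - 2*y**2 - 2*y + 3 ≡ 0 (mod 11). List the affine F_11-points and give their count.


Affine F_11-points: {(1, 0), (2, 2), (2, 10), (3, 6), (3, 7), (4, 0), (4, 3), (5, 2), (8, 1), (8, 6), (9, 1), (9, 7)}; count = 12.

For each of the 121 pairs (x, y) ∈ F_11², evaluate f(x, y) mod 11. Record the zeros.
  x = 0: [0↦3, 1↦10, 2↦2, 3↦1, 4↦7, 5↦9, 6↦7, 7↦1, 8↦2, 9↦10, 10↦3]  zeros at y ∈ ∅
  x = 1: [0↦0, 1↦9, 2↦3, 3↦4, 4↦1, 5↦5, 6↦5, 7↦1, 8↦4, 9↦3, 10↦9]  zeros at y ∈ {0}
  x = 2: [0↦4, 1↦4, 2↦0, 3↦3, 4↦2, 5↦8, 6↦10, 7↦8, 8↦2, 9↦3, 10↦0]  zeros at y ∈ {2, 10}
  x = 3: [0↦4, 1↦6, 2↦4, 3↦9, 4↦10, 5↦7, 6↦0, 7↦0, 8↦7, 9↦10, 10↦9]  zeros at y ∈ {6, 7}
  x = 4: [0↦0, 1↦4, 2↦4, 3↦0, 4↦3, 5↦2, 6↦8, 7↦10, 8↦8, 9↦2, 10↦3]  zeros at y ∈ {0, 3}
  x = 5: [0↦3, 1↦9, 2↦0, 3↦9, 4↦3, 5↦4, 6↦1, 7↦5, 8↦5, 9↦1, 10↦4]  zeros at y ∈ {2}
  x = 6: [0↦2, 1↦10, 2↦3, 3↦3, 4↦10, 5↦2, 6↦1, 7↦7, 8↦9, 9↦7, 10↦1]  zeros at y ∈ ∅
  x = 7: [0↦8, 1↦7, 2↦2, 3↦4, 4↦2, 5↦7, 6↦8, 7↦5, 8↦9, 9↦9, 10↦5]  zeros at y ∈ ∅
  x = 8: [0↦10, 1↦0, 2↦8, 3↦1, 4↦1, 5↦8, 6↦0, 7↦10, 8↦5, 9↦7, 10↦5]  zeros at y ∈ {1, 6}
  x = 9: [0↦8, 1↦0, 2↦10, 3↦5, 4↦7, 5↦5, 6↦10, 7↦0, 8↦8, 9↦1, 10↦1]  zeros at y ∈ {1, 7}
  x = 10: [0↦2, 1↦7, 2↦8, 3↦5, 4↦9, 5↦9, 6↦5, 7↦8, 8↦7, 9↦2, 10↦4]  zeros at y ∈ ∅
Collecting zeros: affine points = {(1, 0), (2, 2), (2, 10), (3, 6), (3, 7), (4, 0), (4, 3), (5, 2), (8, 1), (8, 6), (9, 1), (9, 7)}.
Total count |C(F_11)_aff| = 12.


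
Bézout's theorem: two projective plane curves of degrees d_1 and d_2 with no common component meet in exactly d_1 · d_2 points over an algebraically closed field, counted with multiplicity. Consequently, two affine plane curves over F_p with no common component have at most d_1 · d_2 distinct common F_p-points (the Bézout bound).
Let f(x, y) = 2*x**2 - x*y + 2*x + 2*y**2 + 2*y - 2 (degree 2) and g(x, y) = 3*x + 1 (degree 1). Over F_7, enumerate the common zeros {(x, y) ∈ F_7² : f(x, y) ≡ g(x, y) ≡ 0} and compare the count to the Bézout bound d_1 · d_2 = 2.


Common zeros: {(2, 3), (2, 4)}; count = 2; Bézout bound = 2.

deg(f) = 2, deg(g) = 1, so Bézout bound = 2.
Scan x ∈ F_7. For each x, list the y ∈ F_7 with f(x, y) ≡ 0 and those with g(x, y) ≡ 0 (mod 7); the common zeros in that column are the intersection.
  x = 0: f ≡ 0 at y ∈ ∅; g ≡ 0 at y ∈ ∅; common: ∅.
  x = 1: f ≡ 0 at y ∈ ∅; g ≡ 0 at y ∈ ∅; common: ∅.
  x = 2: f ≡ 0 at y ∈ {3, 4}; g ≡ 0 at y ∈ {0, 1, 2, 3, 4, 5, 6}; common: {3, 4}.
  x = 3: f ≡ 0 at y ∈ {2}; g ≡ 0 at y ∈ ∅; common: ∅.
  x = 4: f ≡ 0 at y ∈ {2, 6}; g ≡ 0 at y ∈ ∅; common: ∅.
  x = 5: f ≡ 0 at y ∈ {6}; g ≡ 0 at y ∈ ∅; common: ∅.
  x = 6: f ≡ 0 at y ∈ {4, 5}; g ≡ 0 at y ∈ ∅; common: ∅.
Collecting: common zeros = {(2, 3), (2, 4)}, so the count is 2.
Comparison with the Bézout bound: 2 ≤ 2 = deg(f)·deg(g), as expected for curves with no common component (the bound is attained).


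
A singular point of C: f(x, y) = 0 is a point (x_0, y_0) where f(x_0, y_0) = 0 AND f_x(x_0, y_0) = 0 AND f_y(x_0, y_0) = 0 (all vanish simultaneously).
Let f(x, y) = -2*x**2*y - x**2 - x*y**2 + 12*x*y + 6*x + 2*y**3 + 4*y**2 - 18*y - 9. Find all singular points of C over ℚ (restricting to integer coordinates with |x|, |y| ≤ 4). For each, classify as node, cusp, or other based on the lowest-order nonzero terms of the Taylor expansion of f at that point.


Singular points: {(3, 0)}; classification: node.

Compute partial derivatives:
  f_x = -4*x*y - 2*x - y**2 + 12*y + 6.
  f_y = -2*x**2 - 2*x*y + 12*x + 6*y**2 + 8*y - 18.
Scan x_0 ∈ {−4, ..., 4}. For each x_0, f_y(x_0, y) is a polynomial in y; find its integer roots y ∈ {−4, ..., 4}, then test f_x and f at those candidates.
  x = -4: f_y(-4, y) = 6*y**2 + 16*y - 98; no integer root y with |y| ≤ 4.
  x = -3: f_y(-3, y) = 6*y**2 + 14*y - 72; no integer root y with |y| ≤ 4.
  x = -2: f_y(-2, y) = 6*y**2 + 12*y - 50; no integer root y with |y| ≤ 4.
  x = -1: f_y(-1, y) = 6*y**2 + 10*y - 32; no integer root y with |y| ≤ 4.
  x = 0: f_y(0, y) = 6*y**2 + 8*y - 18; no integer root y with |y| ≤ 4.
  x = 1: f_y(1, y) = 6*y**2 + 6*y - 8; no integer root y with |y| ≤ 4.
  x = 2: f_y(2, y) = 6*y**2 + 4*y - 2; vanishes at y ∈ {-1}. (2, -1): f_x = -3 ≠ 0.
  x = 3: f_y(3, y) = 6*y**2 + 2*y; vanishes at y ∈ {0}. (3, 0): f_x = 0, f = 0 — SINGULAR.
  x = 4: f_y(4, y) = 6*y**2 - 2; no integer root y with |y| ≤ 4.
Only singular point on the grid: (3, 0).
Classify: substitute x = 3 + u, y = 0 + v and expand: f = -2*u**2*v - u**2 - u*v**2 + 2*v**3 + v**2.
No constant or linear terms (consistent with a singular point). Quadratic part: -u**2 + v**2. Cubic part: -2*u**2*v - u*v**2 + 2*v**3.
The quadratic part v**2 - u**2 = (v − u)(v + u) splits into two distinct linear factors, so there are two distinct tangent lines y − 0 = ±(x − 3) — this is a node (ordinary double point).
Classification: node.


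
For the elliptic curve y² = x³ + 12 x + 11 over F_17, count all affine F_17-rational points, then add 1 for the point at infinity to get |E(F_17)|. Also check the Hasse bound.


Affine points = {(2, 3), (2, 14), (4, 2), (4, 15), (5, 3), (5, 14), (7, 8), (7, 9), (9, 7), (9, 10), (10, 3), (10, 14), (12, 8), (12, 9), (13, 1), (13, 16), (14, 4), (14, 13), (15, 8), (15, 9), (16, 7), (16, 10)}; affine count = 22; |E(F_17)| = 23.

Discriminant check: Δ ∝ 4a³ + 27b² = 4·12³ + 27·11² = 4·1728 + 27·121 ≡ 13 (mod 17). Nonzero ⇒ E is nonsingular.
For each x ∈ F_17, compute rhs = x³ + 12·x + 11 mod 17, then count y ∈ F_17 with y² ≡ rhs.
  x = 0: rhs = 11, matching y values: none (0 points).
  x = 1: rhs = 7, matching y values: none (0 points).
  x = 2: rhs = 9, matching y values: 3, 14 (2 points).
  x = 3: rhs = 6, matching y values: none (0 points).
  x = 4: rhs = 4, matching y values: 2, 15 (2 points).
  x = 5: rhs = 9, matching y values: 3, 14 (2 points).
  x = 6: rhs = 10, matching y values: none (0 points).
  x = 7: rhs = 13, matching y values: 8, 9 (2 points).
  x = 8: rhs = 7, matching y values: none (0 points).
  x = 9: rhs = 15, matching y values: 7, 10 (2 points).
  x = 10: rhs = 9, matching y values: 3, 14 (2 points).
  x = 11: rhs = 12, matching y values: none (0 points).
  x = 12: rhs = 13, matching y values: 8, 9 (2 points).
  x = 13: rhs = 1, matching y values: 1, 16 (2 points).
  x = 14: rhs = 16, matching y values: 4, 13 (2 points).
  x = 15: rhs = 13, matching y values: 8, 9 (2 points).
  x = 16: rhs = 15, matching y values: 7, 10 (2 points).
Total affine count: 22.
Full point count |E(F_17)| = 22 + 1 = 23.
Hasse bound: |23 − (17+1)| = |5| = 5 ≤ 2√17 ≈ 8.2462 ✓.


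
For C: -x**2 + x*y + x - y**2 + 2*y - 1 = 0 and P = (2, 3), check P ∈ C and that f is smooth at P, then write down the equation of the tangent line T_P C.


Tangent line at P: 6 - 2*y = 0.

Step 1: f(2, 3) = 0, so P lies on C.
Step 2: partial derivatives
  f_x(x, y) = -2*x + y + 1, f_y(x, y) = x - 2*y + 2.
  f_x(P) = 0, f_y(P) = -2 (gradient nonzero, so P is smooth).
Step 3: tangent line at P: 0·(x − 2) + -2·(y − 3) = 0.
Expanding: 6 - 2*y = 0.


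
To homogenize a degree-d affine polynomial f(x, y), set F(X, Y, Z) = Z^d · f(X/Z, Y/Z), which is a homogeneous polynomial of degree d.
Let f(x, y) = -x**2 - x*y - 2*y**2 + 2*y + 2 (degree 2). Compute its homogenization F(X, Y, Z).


F(X, Y, Z) = -X**2 - X*Y - 2*Y**2 + 2*Y*Z + 2*Z**2

deg(f) = 2.
Substitute x = X/Z, y = Y/Z into f, then multiply by Z^2.
  monomial -1·x^2·y^0 ↦ -1·X^2·Y^0·Z^0.
  monomial -1·x^1·y^1 ↦ -1·X^1·Y^1·Z^0.
  monomial -2·x^0·y^2 ↦ -2·X^0·Y^2·Z^0.
  monomial 2·x^0·y^1 ↦ 2·X^0·Y^1·Z^1.
  monomial 2·x^0·y^0 ↦ 2·X^0·Y^0·Z^2.
Collecting: F(X, Y, Z) = -X**2 - X*Y - 2*Y**2 + 2*Y*Z + 2*Z**2.


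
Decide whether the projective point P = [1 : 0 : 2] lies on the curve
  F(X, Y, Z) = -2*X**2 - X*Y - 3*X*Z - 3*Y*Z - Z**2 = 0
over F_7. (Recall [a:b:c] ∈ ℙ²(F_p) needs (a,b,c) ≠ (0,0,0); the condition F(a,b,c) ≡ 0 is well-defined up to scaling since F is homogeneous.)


F(1,0,2) ≡ 2 (mod 7); P is NOT on the curve.

Evaluate F(1, 0, 2) term-by-term (mod 7).
  -2*X**2 ↦ -2·1·1·1 = -2
  -X*Y ↦ -1·1·0·1 = 0
  -3*X*Z ↦ -3·1·1·2 = -6
  -3*Y*Z ↦ -3·1·0·2 = 0
  -Z**2 ↦ -1·1·1·4 = -4
Sum: F(1, 0, 2) = (-2) + (0) + (-6) + (0) + (-4) = -12.
Reducing mod 7: -12 ≡ 2 (mod 7).
Since F(a, b, c) ≡ 2 ≠ 0 (mod 7), P does NOT lie on the curve.


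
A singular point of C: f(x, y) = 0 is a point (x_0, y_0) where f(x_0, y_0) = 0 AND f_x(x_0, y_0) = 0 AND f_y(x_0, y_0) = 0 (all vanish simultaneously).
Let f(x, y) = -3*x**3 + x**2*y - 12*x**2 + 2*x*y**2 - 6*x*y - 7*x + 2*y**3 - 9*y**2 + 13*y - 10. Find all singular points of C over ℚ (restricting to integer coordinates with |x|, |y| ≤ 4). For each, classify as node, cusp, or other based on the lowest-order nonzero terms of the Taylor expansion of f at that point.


Singular points: {(-1, 2)}; classification: node.

Compute partial derivatives:
  f_x = -9*x**2 + 2*x*y - 24*x + 2*y**2 - 6*y - 7.
  f_y = x**2 + 4*x*y - 6*x + 6*y**2 - 18*y + 13.
Scan x_0 ∈ {−4, ..., 4}. For each x_0, f_y(x_0, y) is a polynomial in y; find its integer roots y ∈ {−4, ..., 4}, then test f_x and f at those candidates.
  x = -4: f_y(-4, y) = 6*y**2 - 34*y + 53; no integer root y with |y| ≤ 4.
  x = -3: f_y(-3, y) = 6*y**2 - 30*y + 40; no integer root y with |y| ≤ 4.
  x = -2: f_y(-2, y) = 6*y**2 - 26*y + 29; no integer root y with |y| ≤ 4.
  x = -1: f_y(-1, y) = 6*y**2 - 22*y + 20; vanishes at y ∈ {2}. (-1, 2): f_x = 0, f = 0 — SINGULAR.
  x = 0: f_y(0, y) = 6*y**2 - 18*y + 13; no integer root y with |y| ≤ 4.
  x = 1: f_y(1, y) = 6*y**2 - 14*y + 8; vanishes at y ∈ {1}. (1, 1): f_x = -42 ≠ 0.
  x = 2: f_y(2, y) = 6*y**2 - 10*y + 5; no integer root y with |y| ≤ 4.
  x = 3: f_y(3, y) = 6*y**2 - 6*y + 4; no integer root y with |y| ≤ 4.
  x = 4: f_y(4, y) = 6*y**2 - 2*y + 5; no integer root y with |y| ≤ 4.
Only singular point on the grid: (-1, 2).
Classify: substitute x = -1 + u, y = 2 + v and expand: f = -3*u**3 + u**2*v - u**2 + 2*u*v**2 + 2*v**3 + v**2.
No constant or linear terms (consistent with a singular point). Quadratic part: -u**2 + v**2. Cubic part: -3*u**3 + u**2*v + 2*u*v**2 + 2*v**3.
The quadratic part v**2 - u**2 = (v − u)(v + u) splits into two distinct linear factors, so there are two distinct tangent lines y − 2 = ±(x − -1) — this is a node (ordinary double point).
Classification: node.


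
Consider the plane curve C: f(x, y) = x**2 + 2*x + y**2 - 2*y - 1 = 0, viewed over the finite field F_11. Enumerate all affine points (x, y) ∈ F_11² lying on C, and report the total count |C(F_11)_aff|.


Affine F_11-points: {(2, 5), (2, 8), (3, 4), (3, 9), (4, 1), (5, 1), (6, 4), (6, 9), (7, 5), (7, 8), (10, 6), (10, 7)}; count = 12.

For each of the 121 pairs (x, y) ∈ F_11², evaluate f(x, y) mod 11. Record the zeros.
  x = 0: [0↦10, 1↦9, 2↦10, 3↦2, 4↦7, 5↦3, 6↦1, 7↦1, 8↦3, 9↦7, 10↦2]  zeros at y ∈ ∅
  x = 1: [0↦2, 1↦1, 2↦2, 3↦5, 4↦10, 5↦6, 6↦4, 7↦4, 8↦6, 9↦10, 10↦5]  zeros at y ∈ ∅
  x = 2: [0↦7, 1↦6, 2↦7, 3↦10, 4↦4, 5↦0, 6↦9, 7↦9, 8↦0, 9↦4, 10↦10]  zeros at y ∈ {5, 8}
  x = 3: [0↦3, 1↦2, 2↦3, 3↦6, 4↦0, 5↦7, 6↦5, 7↦5, 8↦7, 9↦0, 10↦6]  zeros at y ∈ {4, 9}
  x = 4: [0↦1, 1↦0, 2↦1, 3↦4, 4↦9, 5↦5, 6↦3, 7↦3, 8↦5, 9↦9, 10↦4]  zeros at y ∈ {1}
  x = 5: [0↦1, 1↦0, 2↦1, 3↦4, 4↦9, 5↦5, 6↦3, 7↦3, 8↦5, 9↦9, 10↦4]  zeros at y ∈ {1}
  x = 6: [0↦3, 1↦2, 2↦3, 3↦6, 4↦0, 5↦7, 6↦5, 7↦5, 8↦7, 9↦0, 10↦6]  zeros at y ∈ {4, 9}
  x = 7: [0↦7, 1↦6, 2↦7, 3↦10, 4↦4, 5↦0, 6↦9, 7↦9, 8↦0, 9↦4, 10↦10]  zeros at y ∈ {5, 8}
  x = 8: [0↦2, 1↦1, 2↦2, 3↦5, 4↦10, 5↦6, 6↦4, 7↦4, 8↦6, 9↦10, 10↦5]  zeros at y ∈ ∅
  x = 9: [0↦10, 1↦9, 2↦10, 3↦2, 4↦7, 5↦3, 6↦1, 7↦1, 8↦3, 9↦7, 10↦2]  zeros at y ∈ ∅
  x = 10: [0↦9, 1↦8, 2↦9, 3↦1, 4↦6, 5↦2, 6↦0, 7↦0, 8↦2, 9↦6, 10↦1]  zeros at y ∈ {6, 7}
Collecting zeros: affine points = {(2, 5), (2, 8), (3, 4), (3, 9), (4, 1), (5, 1), (6, 4), (6, 9), (7, 5), (7, 8), (10, 6), (10, 7)}.
Total count |C(F_11)_aff| = 12.


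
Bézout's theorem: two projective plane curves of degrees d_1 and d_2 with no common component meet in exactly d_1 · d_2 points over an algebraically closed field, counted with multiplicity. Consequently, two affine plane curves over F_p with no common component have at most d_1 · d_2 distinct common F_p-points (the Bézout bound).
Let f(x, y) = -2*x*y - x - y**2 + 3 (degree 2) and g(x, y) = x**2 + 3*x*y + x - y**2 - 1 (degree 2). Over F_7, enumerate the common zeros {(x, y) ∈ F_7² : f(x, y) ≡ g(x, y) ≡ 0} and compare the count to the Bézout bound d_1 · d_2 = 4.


Common zeros: ∅; count = 0; Bézout bound = 4.

deg(f) = 2, deg(g) = 2, so Bézout bound = 4.
Scan x ∈ F_7. For each x, list the y ∈ F_7 with f(x, y) ≡ 0 and those with g(x, y) ≡ 0 (mod 7); the common zeros in that column are the intersection.
  x = 0: f ≡ 0 at y ∈ ∅; g ≡ 0 at y ∈ ∅; common: ∅.
  x = 1: f ≡ 0 at y ∈ ∅; g ≡ 0 at y ∈ ∅; common: ∅.
  x = 2: f ≡ 0 at y ∈ ∅; g ≡ 0 at y ∈ {3}; common: ∅.
  x = 3: f ≡ 0 at y ∈ {0, 1}; g ≡ 0 at y ∈ ∅; common: ∅.
  x = 4: f ≡ 0 at y ∈ {2, 4}; g ≡ 0 at y ∈ ∅; common: ∅.
  x = 5: f ≡ 0 at y ∈ {5, 6}; g ≡ 0 at y ∈ ∅; common: ∅.
  x = 6: f ≡ 0 at y ∈ ∅; g ≡ 0 at y ∈ ∅; common: ∅.
Collecting: common zeros = ∅, so the count is 0.
Comparison with the Bézout bound: 0 ≤ 4 = deg(f)·deg(g), as expected for curves with no common component (the affine F_7-count falls short of the bound because intersections may lie at infinity, over extension fields, or carry multiplicity).


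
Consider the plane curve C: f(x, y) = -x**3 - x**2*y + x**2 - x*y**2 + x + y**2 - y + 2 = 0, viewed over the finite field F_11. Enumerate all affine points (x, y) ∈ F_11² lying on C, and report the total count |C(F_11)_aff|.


Affine F_11-points: {(0, 5), (0, 7), (1, 7), (2, 0), (2, 6), (4, 2), (4, 7), (7, 1), (7, 9)}; count = 9.

For each of the 121 pairs (x, y) ∈ F_11², evaluate f(x, y) mod 11. Record the zeros.
  x = 0: [0↦2, 1↦2, 2↦4, 3↦8, 4↦3, 5↦0, 6↦10, 7↦0, 8↦3, 9↦8, 10↦4]  zeros at y ∈ {5, 7}
  x = 1: [0↦3, 1↦1, 2↦10, 3↦8, 4↦6, 5↦4, 6↦2, 7↦0, 8↦9, 9↦7, 10↦5]  zeros at y ∈ {7}
  x = 2: [0↦0, 1↦5, 2↦8, 3↦9, 4↦8, 5↦5, 6↦0, 7↦4, 8↦6, 9↦6, 10↦4]  zeros at y ∈ {0, 6}
  x = 3: [0↦9, 1↦8, 2↦3, 3↦5, 4↦3, 5↦8, 6↦9, 7↦6, 8↦10, 9↦10, 10↦6]  zeros at y ∈ ∅
  x = 4: [0↦2, 1↦4, 2↦0, 3↦1, 4↦7, 5↦7, 6↦1, 7↦0, 8↦4, 9↦2, 10↦5]  zeros at y ∈ {2, 7}
  x = 5: [0↦6, 1↦9, 2↦4, 3↦2, 4↦3, 5↦7, 6↦3, 7↦2, 8↦4, 9↦9, 10↦6]  zeros at y ∈ ∅
  x = 6: [0↦4, 1↦6, 2↦9, 3↦2, 4↦7, 5↦2, 6↦9, 7↦6, 8↦4, 9↦3, 10↦3]  zeros at y ∈ ∅
  x = 7: [0↦1, 1↦0, 2↦9, 3↦6, 4↦2, 5↦8, 6↦2, 7↦6, 8↦9, 9↦0, 10↦1]  zeros at y ∈ {1, 9}
  x = 8: [0↦2, 1↦7, 2↦9, 3↦8, 4↦4, 5↦8, 6↦9, 7↦7, 8↦2, 9↦5, 10↦5]  zeros at y ∈ ∅
  x = 9: [0↦1, 1↦10, 2↦3, 3↦2, 4↦7, 5↦7, 6↦2, 7↦3, 8↦10, 9↦1, 10↦9]  zeros at y ∈ ∅
  x = 10: [0↦3, 1↦3, 2↦7, 3↦4, 4↦5, 5↦10, 6↦8, 7↦10, 8↦5, 9↦4, 10↦7]  zeros at y ∈ ∅
Collecting zeros: affine points = {(0, 5), (0, 7), (1, 7), (2, 0), (2, 6), (4, 2), (4, 7), (7, 1), (7, 9)}.
Total count |C(F_11)_aff| = 9.


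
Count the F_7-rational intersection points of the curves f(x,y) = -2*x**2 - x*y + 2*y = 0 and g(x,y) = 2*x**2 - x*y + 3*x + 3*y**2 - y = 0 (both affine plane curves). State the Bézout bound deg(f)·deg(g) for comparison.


Common zeros: {(0, 0), (3, 3)}; count = 2; Bézout bound = 4.

deg(f) = 2, deg(g) = 2, so Bézout bound = 4.
Scan x ∈ F_7. For each x, list the y ∈ F_7 with f(x, y) ≡ 0 and those with g(x, y) ≡ 0 (mod 7); the common zeros in that column are the intersection.
  x = 0: f ≡ 0 at y ∈ {0}; g ≡ 0 at y ∈ {0, 5}; common: {0}.
  x = 1: f ≡ 0 at y ∈ {2}; g ≡ 0 at y ∈ {5}; common: ∅.
  x = 2: f ≡ 0 at y ∈ ∅; g ≡ 0 at y ∈ {0, 1}; common: ∅.
  x = 3: f ≡ 0 at y ∈ {3}; g ≡ 0 at y ∈ {3}; common: {3}.
  x = 4: f ≡ 0 at y ∈ {5}; g ≡ 0 at y ∈ {1, 3}; common: ∅.
  x = 5: f ≡ 0 at y ∈ {2}; g ≡ 0 at y ∈ ∅; common: ∅.
  x = 6: f ≡ 0 at y ∈ {3}; g ≡ 0 at y ∈ ∅; common: ∅.
Collecting: common zeros = {(0, 0), (3, 3)}, so the count is 2.
Comparison with the Bézout bound: 2 ≤ 4 = deg(f)·deg(g), as expected for curves with no common component (the affine F_7-count falls short of the bound because intersections may lie at infinity, over extension fields, or carry multiplicity).


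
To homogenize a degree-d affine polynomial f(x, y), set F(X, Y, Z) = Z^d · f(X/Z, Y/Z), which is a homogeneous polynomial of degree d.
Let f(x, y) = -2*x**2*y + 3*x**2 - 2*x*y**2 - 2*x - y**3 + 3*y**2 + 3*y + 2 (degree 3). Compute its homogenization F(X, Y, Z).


F(X, Y, Z) = -2*X**2*Y + 3*X**2*Z - 2*X*Y**2 - 2*X*Z**2 - Y**3 + 3*Y**2*Z + 3*Y*Z**2 + 2*Z**3

deg(f) = 3.
Substitute x = X/Z, y = Y/Z into f, then multiply by Z^3.
  monomial -2·x^2·y^1 ↦ -2·X^2·Y^1·Z^0.
  monomial 3·x^2·y^0 ↦ 3·X^2·Y^0·Z^1.
  monomial -2·x^1·y^2 ↦ -2·X^1·Y^2·Z^0.
  monomial -2·x^1·y^0 ↦ -2·X^1·Y^0·Z^2.
  monomial -1·x^0·y^3 ↦ -1·X^0·Y^3·Z^0.
  monomial 3·x^0·y^2 ↦ 3·X^0·Y^2·Z^1.
  monomial 3·x^0·y^1 ↦ 3·X^0·Y^1·Z^2.
  monomial 2·x^0·y^0 ↦ 2·X^0·Y^0·Z^3.
Collecting: F(X, Y, Z) = -2*X**2*Y + 3*X**2*Z - 2*X*Y**2 - 2*X*Z**2 - Y**3 + 3*Y**2*Z + 3*Y*Z**2 + 2*Z**3.


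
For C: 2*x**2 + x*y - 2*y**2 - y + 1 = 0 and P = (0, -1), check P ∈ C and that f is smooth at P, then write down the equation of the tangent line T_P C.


Tangent line at P: -x + 3*y + 3 = 0.

Step 1: f(0, -1) = 0, so P lies on C.
Step 2: partial derivatives
  f_x(x, y) = 4*x + y, f_y(x, y) = x - 4*y - 1.
  f_x(P) = -1, f_y(P) = 3 (gradient nonzero, so P is smooth).
Step 3: tangent line at P: -1·(x − 0) + 3·(y − -1) = 0.
Expanding: -x + 3*y + 3 = 0.


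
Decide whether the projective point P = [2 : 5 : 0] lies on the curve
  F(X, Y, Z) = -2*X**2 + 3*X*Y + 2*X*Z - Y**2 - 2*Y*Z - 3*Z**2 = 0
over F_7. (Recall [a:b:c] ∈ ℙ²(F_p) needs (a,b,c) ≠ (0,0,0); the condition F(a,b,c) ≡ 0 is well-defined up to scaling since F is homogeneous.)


F(2,5,0) ≡ 4 (mod 7); P is NOT on the curve.

Evaluate F(2, 5, 0) term-by-term (mod 7).
  -2*X**2 ↦ -2·4·1·1 = -8
  3*X*Y ↦ 3·2·5·1 = 30
  2*X*Z ↦ 2·2·1·0 = 0
  -Y**2 ↦ -1·1·25·1 = -25
  -2*Y*Z ↦ -2·1·5·0 = 0
  -3*Z**2 ↦ -3·1·1·0 = 0
Sum: F(2, 5, 0) = (-8) + (30) + (0) + (-25) + (0) + (0) = -3.
Reducing mod 7: -3 ≡ 4 (mod 7).
Since F(a, b, c) ≡ 4 ≠ 0 (mod 7), P does NOT lie on the curve.


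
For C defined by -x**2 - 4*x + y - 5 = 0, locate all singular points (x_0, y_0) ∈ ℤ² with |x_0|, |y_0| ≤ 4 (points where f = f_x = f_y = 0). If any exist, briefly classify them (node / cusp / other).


No singular points in the scanned grid; C is smooth there.

Compute partial derivatives:
  f_x = -2*x - 4.
  f_y = 1.
f_y = 1 is a nonzero constant, so f_y never vanishes: no point (x, y) can satisfy f = f_x = f_y = 0. In particular no (x, y) ∈ {−4, ..., 4}² is singular; the curve is smooth.


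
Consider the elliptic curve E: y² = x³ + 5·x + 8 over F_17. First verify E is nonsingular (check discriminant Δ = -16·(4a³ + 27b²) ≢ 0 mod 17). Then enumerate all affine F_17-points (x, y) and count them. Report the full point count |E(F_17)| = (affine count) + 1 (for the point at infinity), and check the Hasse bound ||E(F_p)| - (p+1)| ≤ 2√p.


Affine points = {(0, 5), (0, 12), (2, 3), (2, 14), (3, 4), (3, 13), (6, 4), (6, 13), (8, 4), (8, 13), (9, 0), (10, 2), (10, 15), (11, 0), (13, 3), (13, 14), (14, 0), (16, 6), (16, 11)}; affine count = 19; |E(F_17)| = 20.

Discriminant check: Δ ∝ 4a³ + 27b² = 4·5³ + 27·8² = 4·125 + 27·64 ≡ 1 (mod 17). Nonzero ⇒ E is nonsingular.
For each x ∈ F_17, compute rhs = x³ + 5·x + 8 mod 17, then count y ∈ F_17 with y² ≡ rhs.
  x = 0: rhs = 8, matching y values: 5, 12 (2 points).
  x = 1: rhs = 14, matching y values: none (0 points).
  x = 2: rhs = 9, matching y values: 3, 14 (2 points).
  x = 3: rhs = 16, matching y values: 4, 13 (2 points).
  x = 4: rhs = 7, matching y values: none (0 points).
  x = 5: rhs = 5, matching y values: none (0 points).
  x = 6: rhs = 16, matching y values: 4, 13 (2 points).
  x = 7: rhs = 12, matching y values: none (0 points).
  x = 8: rhs = 16, matching y values: 4, 13 (2 points).
  x = 9: rhs = 0, matching y values: 0 (1 points).
  x = 10: rhs = 4, matching y values: 2, 15 (2 points).
  x = 11: rhs = 0, matching y values: 0 (1 points).
  x = 12: rhs = 11, matching y values: none (0 points).
  x = 13: rhs = 9, matching y values: 3, 14 (2 points).
  x = 14: rhs = 0, matching y values: 0 (1 points).
  x = 15: rhs = 7, matching y values: none (0 points).
  x = 16: rhs = 2, matching y values: 6, 11 (2 points).
Total affine count: 19.
Full point count |E(F_17)| = 19 + 1 = 20.
Hasse bound: |20 − (17+1)| = |2| = 2 ≤ 2√17 ≈ 8.2462 ✓.


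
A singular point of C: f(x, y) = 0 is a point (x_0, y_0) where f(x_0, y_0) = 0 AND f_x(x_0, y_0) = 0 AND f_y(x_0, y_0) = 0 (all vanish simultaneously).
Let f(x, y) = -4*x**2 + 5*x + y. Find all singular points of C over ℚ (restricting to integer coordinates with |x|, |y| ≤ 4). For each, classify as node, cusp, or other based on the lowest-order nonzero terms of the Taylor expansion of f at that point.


No singular points in the scanned grid; C is smooth there.

Compute partial derivatives:
  f_x = 5 - 8*x.
  f_y = 1.
f_y = 1 is a nonzero constant, so f_y never vanishes: no point (x, y) can satisfy f = f_x = f_y = 0. In particular no (x, y) ∈ {−4, ..., 4}² is singular; the curve is smooth.


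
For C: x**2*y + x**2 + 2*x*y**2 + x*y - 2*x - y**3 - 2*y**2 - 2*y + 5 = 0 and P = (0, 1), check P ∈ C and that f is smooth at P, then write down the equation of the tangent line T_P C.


Tangent line at P: x - 9*y + 9 = 0.

Step 1: f(0, 1) = 0, so P lies on C.
Step 2: partial derivatives
  f_x(x, y) = 2*x*y + 2*x + 2*y**2 + y - 2, f_y(x, y) = x**2 + 4*x*y + x - 3*y**2 - 4*y - 2.
  f_x(P) = 1, f_y(P) = -9 (gradient nonzero, so P is smooth).
Step 3: tangent line at P: 1·(x − 0) + -9·(y − 1) = 0.
Expanding: x - 9*y + 9 = 0.


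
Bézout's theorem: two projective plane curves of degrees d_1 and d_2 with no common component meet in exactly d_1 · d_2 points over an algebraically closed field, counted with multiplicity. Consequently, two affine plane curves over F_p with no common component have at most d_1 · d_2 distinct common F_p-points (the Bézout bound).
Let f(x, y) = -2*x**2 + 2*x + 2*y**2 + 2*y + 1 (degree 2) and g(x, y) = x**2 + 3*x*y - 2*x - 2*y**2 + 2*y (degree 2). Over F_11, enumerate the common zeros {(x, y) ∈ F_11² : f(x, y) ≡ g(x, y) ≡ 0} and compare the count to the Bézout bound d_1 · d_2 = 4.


Common zeros: ∅; count = 0; Bézout bound = 4.

deg(f) = 2, deg(g) = 2, so Bézout bound = 4.
Scan x ∈ F_11. For each x, list the y ∈ F_11 with f(x, y) ≡ 0 and those with g(x, y) ≡ 0 (mod 11); the common zeros in that column are the intersection.
  x = 0: f ≡ 0 at y ∈ ∅; g ≡ 0 at y ∈ {0, 1}; common: ∅.
  x = 1: f ≡ 0 at y ∈ ∅; g ≡ 0 at y ∈ ∅; common: ∅.
  x = 2: f ≡ 0 at y ∈ ∅; g ≡ 0 at y ∈ {0, 4}; common: ∅.
  x = 3: f ≡ 0 at y ∈ {0, 10}; g ≡ 0 at y ∈ ∅; common: ∅.
  x = 4: f ≡ 0 at y ∈ {2, 8}; g ≡ 0 at y ∈ ∅; common: ∅.
  x = 5: f ≡ 0 at y ∈ ∅; g ≡ 0 at y ∈ ∅; common: ∅.
  x = 6: f ≡ 0 at y ∈ {1, 9}; g ≡ 0 at y ∈ {3, 7}; common: ∅.
  x = 7: f ≡ 0 at y ∈ ∅; g ≡ 0 at y ∈ ∅; common: ∅.
  x = 8: f ≡ 0 at y ∈ {2, 8}; g ≡ 0 at y ∈ {6, 7}; common: ∅.
  x = 9: f ≡ 0 at y ∈ {0, 10}; g ≡ 0 at y ∈ {3, 6}; common: ∅.
  x = 10: f ≡ 0 at y ∈ ∅; g ≡ 0 at y ∈ {1, 4}; common: ∅.
Collecting: common zeros = ∅, so the count is 0.
Comparison with the Bézout bound: 0 ≤ 4 = deg(f)·deg(g), as expected for curves with no common component (the affine F_11-count falls short of the bound because intersections may lie at infinity, over extension fields, or carry multiplicity).


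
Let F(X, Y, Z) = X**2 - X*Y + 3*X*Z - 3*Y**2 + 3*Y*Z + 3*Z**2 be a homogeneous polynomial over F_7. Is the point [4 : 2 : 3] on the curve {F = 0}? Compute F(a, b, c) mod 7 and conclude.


F(4,2,3) ≡ 0 (mod 7); P is on the curve.

Evaluate F(4, 2, 3) term-by-term (mod 7).
  X**2 ↦ 1·16·1·1 = 16
  -X*Y ↦ -1·4·2·1 = -8
  3*X*Z ↦ 3·4·1·3 = 36
  -3*Y**2 ↦ -3·1·4·1 = -12
  3*Y*Z ↦ 3·1·2·3 = 18
  3*Z**2 ↦ 3·1·1·9 = 27
Sum: F(4, 2, 3) = (16) + (-8) + (36) + (-12) + (18) + (27) = 77.
Reducing mod 7: 77 ≡ 0 (mod 7).
Since F(a, b, c) ≡ 0 (mod 7), P lies on the curve.


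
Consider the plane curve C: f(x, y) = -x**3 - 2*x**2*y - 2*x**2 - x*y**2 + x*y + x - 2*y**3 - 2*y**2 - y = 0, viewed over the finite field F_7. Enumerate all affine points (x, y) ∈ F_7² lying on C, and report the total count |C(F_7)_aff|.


Affine F_7-points: {(0, 0), (2, 0), (2, 5), (3, 0), (3, 3), (3, 5), (4, 3), (4, 5), (6, 3)}; count = 9.

For each of the 49 pairs (x, y) ∈ F_7², evaluate f(x, y) mod 7. Record the zeros.
  x = 0: [0↦0, 1↦2, 2↦2, 3↦2, 4↦4, 5↦3, 6↦1]  zeros at y ∈ {0}
  x = 1: [0↦5, 1↦5, 2↦1, 3↦2, 4↦3, 5↦6, 6↦6]  zeros at y ∈ ∅
  x = 2: [0↦0, 1↦1, 2↦3, 3↦1, 4↦4, 5↦0, 6↦5]  zeros at y ∈ {0, 5}
  x = 3: [0↦0, 1↦5, 2↦2, 3↦0, 4↦1, 5↦0, 6↦6]  zeros at y ∈ {0, 3, 5}
  x = 4: [0↦6, 1↦4, 2↦6, 3↦0, 4↦2, 5↦0, 6↦3]  zeros at y ∈ {3, 5}
  x = 5: [0↦5, 1↦6, 2↦2, 3↦2, 4↦1, 5↦1, 6↦4]  zeros at y ∈ ∅
  x = 6: [0↦5, 1↦5, 2↦5, 3↦0, 4↦6, 5↦4, 6↦3]  zeros at y ∈ {3}
Collecting zeros: affine points = {(0, 0), (2, 0), (2, 5), (3, 0), (3, 3), (3, 5), (4, 3), (4, 5), (6, 3)}.
Total count |C(F_7)_aff| = 9.


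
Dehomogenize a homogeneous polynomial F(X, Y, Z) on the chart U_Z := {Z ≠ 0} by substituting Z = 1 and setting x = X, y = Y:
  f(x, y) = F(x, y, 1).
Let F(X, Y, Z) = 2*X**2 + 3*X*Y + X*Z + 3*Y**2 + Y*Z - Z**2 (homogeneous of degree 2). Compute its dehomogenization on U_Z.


f(x, y) = 2*x**2 + 3*x*y + x + 3*y**2 + y - 1

On U_Z we set Z = 1. Each monomial c·X^i·Y^j·Z^k in F becomes c·x^i·y^j·1^k = c·x^i·y^j.
Substituting Z = 1: F(X, Y, 1) = 2*x**2 + 3*x*y + x + 3*y**2 + y - 1.
Note: deg(f) ≤ deg(F) = 2; strict inequality happens when F is divisible by Z (lost terms).


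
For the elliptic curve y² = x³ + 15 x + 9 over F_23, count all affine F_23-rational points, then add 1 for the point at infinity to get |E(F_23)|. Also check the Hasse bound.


Affine points = {(0, 3), (0, 20), (1, 5), (1, 18), (2, 1), (2, 22), (3, 9), (3, 14), (4, 8), (4, 15), (5, 5), (5, 18), (6, 4), (6, 19), (10, 3), (10, 20), (12, 10), (12, 13), (13, 3), (13, 20), (17, 5), (17, 18), (18, 4), (18, 19), (19, 0), (20, 11), (20, 12), (22, 4), (22, 19)}; affine count = 29; |E(F_23)| = 30.

Discriminant check: Δ ∝ 4a³ + 27b² = 4·15³ + 27·9² = 4·3375 + 27·81 ≡ 1 (mod 23). Nonzero ⇒ E is nonsingular.
For each x ∈ F_23, compute rhs = x³ + 15·x + 9 mod 23, then count y ∈ F_23 with y² ≡ rhs.
  x = 0: rhs = 9, matching y values: 3, 20 (2 points).
  x = 1: rhs = 2, matching y values: 5, 18 (2 points).
  x = 2: rhs = 1, matching y values: 1, 22 (2 points).
  x = 3: rhs = 12, matching y values: 9, 14 (2 points).
  x = 4: rhs = 18, matching y values: 8, 15 (2 points).
  x = 5: rhs = 2, matching y values: 5, 18 (2 points).
  x = 6: rhs = 16, matching y values: 4, 19 (2 points).
  x = 7: rhs = 20, matching y values: none (0 points).
  x = 8: rhs = 20, matching y values: none (0 points).
  x = 9: rhs = 22, matching y values: none (0 points).
  x = 10: rhs = 9, matching y values: 3, 20 (2 points).
  x = 11: rhs = 10, matching y values: none (0 points).
  x = 12: rhs = 8, matching y values: 10, 13 (2 points).
  x = 13: rhs = 9, matching y values: 3, 20 (2 points).
  x = 14: rhs = 19, matching y values: none (0 points).
  x = 15: rhs = 21, matching y values: none (0 points).
  x = 16: rhs = 21, matching y values: none (0 points).
  x = 17: rhs = 2, matching y values: 5, 18 (2 points).
  x = 18: rhs = 16, matching y values: 4, 19 (2 points).
  x = 19: rhs = 0, matching y values: 0 (1 points).
  x = 20: rhs = 6, matching y values: 11, 12 (2 points).
  x = 21: rhs = 17, matching y values: none (0 points).
  x = 22: rhs = 16, matching y values: 4, 19 (2 points).
Total affine count: 29.
Full point count |E(F_23)| = 29 + 1 = 30.
Hasse bound: |30 − (23+1)| = |6| = 6 ≤ 2√23 ≈ 9.5917 ✓.


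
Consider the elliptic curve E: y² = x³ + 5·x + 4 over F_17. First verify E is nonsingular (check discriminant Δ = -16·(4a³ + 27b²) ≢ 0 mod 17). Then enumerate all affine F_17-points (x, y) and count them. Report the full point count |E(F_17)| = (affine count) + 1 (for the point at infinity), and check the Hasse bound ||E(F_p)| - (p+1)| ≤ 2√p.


Affine points = {(0, 2), (0, 15), (5, 1), (5, 16), (7, 5), (7, 12), (9, 8), (9, 9), (10, 0), (11, 8), (11, 9), (14, 8), (14, 9), (16, 7), (16, 10)}; affine count = 15; |E(F_17)| = 16.

Discriminant check: Δ ∝ 4a³ + 27b² = 4·5³ + 27·4² = 4·125 + 27·16 ≡ 14 (mod 17). Nonzero ⇒ E is nonsingular.
For each x ∈ F_17, compute rhs = x³ + 5·x + 4 mod 17, then count y ∈ F_17 with y² ≡ rhs.
  x = 0: rhs = 4, matching y values: 2, 15 (2 points).
  x = 1: rhs = 10, matching y values: none (0 points).
  x = 2: rhs = 5, matching y values: none (0 points).
  x = 3: rhs = 12, matching y values: none (0 points).
  x = 4: rhs = 3, matching y values: none (0 points).
  x = 5: rhs = 1, matching y values: 1, 16 (2 points).
  x = 6: rhs = 12, matching y values: none (0 points).
  x = 7: rhs = 8, matching y values: 5, 12 (2 points).
  x = 8: rhs = 12, matching y values: none (0 points).
  x = 9: rhs = 13, matching y values: 8, 9 (2 points).
  x = 10: rhs = 0, matching y values: 0 (1 points).
  x = 11: rhs = 13, matching y values: 8, 9 (2 points).
  x = 12: rhs = 7, matching y values: none (0 points).
  x = 13: rhs = 5, matching y values: none (0 points).
  x = 14: rhs = 13, matching y values: 8, 9 (2 points).
  x = 15: rhs = 3, matching y values: none (0 points).
  x = 16: rhs = 15, matching y values: 7, 10 (2 points).
Total affine count: 15.
Full point count |E(F_17)| = 15 + 1 = 16.
Hasse bound: |16 − (17+1)| = |-2| = 2 ≤ 2√17 ≈ 8.2462 ✓.
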